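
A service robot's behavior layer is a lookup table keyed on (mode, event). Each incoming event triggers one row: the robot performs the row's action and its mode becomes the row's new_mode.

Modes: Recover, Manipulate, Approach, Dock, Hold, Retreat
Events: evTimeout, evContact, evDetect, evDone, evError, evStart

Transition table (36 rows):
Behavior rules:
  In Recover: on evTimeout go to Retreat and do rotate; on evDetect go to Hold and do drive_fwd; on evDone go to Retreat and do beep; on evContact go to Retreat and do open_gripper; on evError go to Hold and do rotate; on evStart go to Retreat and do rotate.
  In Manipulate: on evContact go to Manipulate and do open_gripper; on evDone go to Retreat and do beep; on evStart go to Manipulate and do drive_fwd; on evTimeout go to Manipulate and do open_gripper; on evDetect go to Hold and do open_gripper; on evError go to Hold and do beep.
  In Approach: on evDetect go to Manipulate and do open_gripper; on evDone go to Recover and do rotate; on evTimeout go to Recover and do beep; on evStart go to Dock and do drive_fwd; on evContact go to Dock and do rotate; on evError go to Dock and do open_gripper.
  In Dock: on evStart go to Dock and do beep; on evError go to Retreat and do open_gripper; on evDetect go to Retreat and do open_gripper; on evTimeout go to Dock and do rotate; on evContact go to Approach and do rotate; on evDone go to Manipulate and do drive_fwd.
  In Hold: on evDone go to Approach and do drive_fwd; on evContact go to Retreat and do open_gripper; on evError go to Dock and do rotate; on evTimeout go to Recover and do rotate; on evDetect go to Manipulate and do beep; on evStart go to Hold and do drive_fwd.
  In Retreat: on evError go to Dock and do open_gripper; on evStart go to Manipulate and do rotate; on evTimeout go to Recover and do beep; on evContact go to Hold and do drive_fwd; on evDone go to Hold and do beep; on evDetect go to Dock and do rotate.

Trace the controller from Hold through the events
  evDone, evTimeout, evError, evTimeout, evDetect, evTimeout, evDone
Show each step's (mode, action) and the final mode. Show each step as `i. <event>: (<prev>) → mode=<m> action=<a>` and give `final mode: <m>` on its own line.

final mode: Retreat

1. evDone: (Hold) → mode=Approach action=drive_fwd
2. evTimeout: (Approach) → mode=Recover action=beep
3. evError: (Recover) → mode=Hold action=rotate
4. evTimeout: (Hold) → mode=Recover action=rotate
5. evDetect: (Recover) → mode=Hold action=drive_fwd
6. evTimeout: (Hold) → mode=Recover action=rotate
7. evDone: (Recover) → mode=Retreat action=beep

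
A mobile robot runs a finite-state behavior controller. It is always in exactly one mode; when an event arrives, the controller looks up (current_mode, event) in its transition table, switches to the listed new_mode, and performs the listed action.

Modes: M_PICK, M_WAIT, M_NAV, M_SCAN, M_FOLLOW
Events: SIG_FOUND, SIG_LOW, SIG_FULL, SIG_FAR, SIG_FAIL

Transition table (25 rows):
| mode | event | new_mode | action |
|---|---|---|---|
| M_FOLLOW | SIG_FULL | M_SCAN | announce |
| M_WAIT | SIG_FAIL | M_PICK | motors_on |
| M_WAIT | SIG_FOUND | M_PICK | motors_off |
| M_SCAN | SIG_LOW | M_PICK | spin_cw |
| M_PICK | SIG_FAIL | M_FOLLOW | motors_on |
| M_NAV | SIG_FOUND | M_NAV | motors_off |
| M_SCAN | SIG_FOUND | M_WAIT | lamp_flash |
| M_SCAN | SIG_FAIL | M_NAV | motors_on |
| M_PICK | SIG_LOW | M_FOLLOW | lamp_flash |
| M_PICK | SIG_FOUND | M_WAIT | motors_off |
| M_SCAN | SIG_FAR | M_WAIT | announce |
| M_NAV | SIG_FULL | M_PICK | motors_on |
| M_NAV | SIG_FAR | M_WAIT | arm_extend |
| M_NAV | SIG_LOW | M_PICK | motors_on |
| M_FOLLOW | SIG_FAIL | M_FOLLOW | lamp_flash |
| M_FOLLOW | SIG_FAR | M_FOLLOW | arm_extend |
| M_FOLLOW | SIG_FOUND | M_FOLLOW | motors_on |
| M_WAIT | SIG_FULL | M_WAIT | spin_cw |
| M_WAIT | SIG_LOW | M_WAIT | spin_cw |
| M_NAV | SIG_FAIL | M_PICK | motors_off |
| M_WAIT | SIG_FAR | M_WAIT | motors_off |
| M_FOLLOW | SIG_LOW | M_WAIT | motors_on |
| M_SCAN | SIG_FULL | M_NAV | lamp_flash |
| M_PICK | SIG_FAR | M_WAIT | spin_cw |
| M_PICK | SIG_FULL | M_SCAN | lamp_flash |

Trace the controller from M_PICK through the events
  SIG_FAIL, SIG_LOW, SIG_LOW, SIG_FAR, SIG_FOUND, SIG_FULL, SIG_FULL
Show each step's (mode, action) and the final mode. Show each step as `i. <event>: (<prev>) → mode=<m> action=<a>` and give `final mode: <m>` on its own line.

final mode: M_NAV

1. SIG_FAIL: (M_PICK) → mode=M_FOLLOW action=motors_on
2. SIG_LOW: (M_FOLLOW) → mode=M_WAIT action=motors_on
3. SIG_LOW: (M_WAIT) → mode=M_WAIT action=spin_cw
4. SIG_FAR: (M_WAIT) → mode=M_WAIT action=motors_off
5. SIG_FOUND: (M_WAIT) → mode=M_PICK action=motors_off
6. SIG_FULL: (M_PICK) → mode=M_SCAN action=lamp_flash
7. SIG_FULL: (M_SCAN) → mode=M_NAV action=lamp_flash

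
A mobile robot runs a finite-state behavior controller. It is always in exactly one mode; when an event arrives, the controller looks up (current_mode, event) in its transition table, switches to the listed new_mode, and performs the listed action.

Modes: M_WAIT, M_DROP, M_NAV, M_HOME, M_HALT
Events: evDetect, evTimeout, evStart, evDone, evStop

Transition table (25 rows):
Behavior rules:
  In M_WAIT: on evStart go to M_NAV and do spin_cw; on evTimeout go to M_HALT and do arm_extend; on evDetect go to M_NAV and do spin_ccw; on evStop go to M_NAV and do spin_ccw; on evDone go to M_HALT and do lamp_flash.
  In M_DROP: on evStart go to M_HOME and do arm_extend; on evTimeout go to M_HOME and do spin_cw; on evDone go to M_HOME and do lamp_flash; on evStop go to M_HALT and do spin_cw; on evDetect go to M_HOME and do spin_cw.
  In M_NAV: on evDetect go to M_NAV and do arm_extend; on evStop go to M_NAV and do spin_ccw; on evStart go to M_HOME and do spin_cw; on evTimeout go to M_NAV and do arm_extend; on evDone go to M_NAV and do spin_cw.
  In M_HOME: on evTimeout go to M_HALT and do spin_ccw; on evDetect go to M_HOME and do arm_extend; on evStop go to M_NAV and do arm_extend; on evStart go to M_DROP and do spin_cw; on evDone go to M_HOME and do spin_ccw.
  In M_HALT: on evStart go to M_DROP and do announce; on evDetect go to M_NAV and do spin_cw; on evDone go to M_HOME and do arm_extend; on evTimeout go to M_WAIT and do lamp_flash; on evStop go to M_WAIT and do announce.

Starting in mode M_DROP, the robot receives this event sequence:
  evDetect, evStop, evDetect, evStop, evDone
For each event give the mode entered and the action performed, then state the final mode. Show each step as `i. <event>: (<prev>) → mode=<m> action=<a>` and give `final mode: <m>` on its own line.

final mode: M_NAV

1. evDetect: (M_DROP) → mode=M_HOME action=spin_cw
2. evStop: (M_HOME) → mode=M_NAV action=arm_extend
3. evDetect: (M_NAV) → mode=M_NAV action=arm_extend
4. evStop: (M_NAV) → mode=M_NAV action=spin_ccw
5. evDone: (M_NAV) → mode=M_NAV action=spin_cw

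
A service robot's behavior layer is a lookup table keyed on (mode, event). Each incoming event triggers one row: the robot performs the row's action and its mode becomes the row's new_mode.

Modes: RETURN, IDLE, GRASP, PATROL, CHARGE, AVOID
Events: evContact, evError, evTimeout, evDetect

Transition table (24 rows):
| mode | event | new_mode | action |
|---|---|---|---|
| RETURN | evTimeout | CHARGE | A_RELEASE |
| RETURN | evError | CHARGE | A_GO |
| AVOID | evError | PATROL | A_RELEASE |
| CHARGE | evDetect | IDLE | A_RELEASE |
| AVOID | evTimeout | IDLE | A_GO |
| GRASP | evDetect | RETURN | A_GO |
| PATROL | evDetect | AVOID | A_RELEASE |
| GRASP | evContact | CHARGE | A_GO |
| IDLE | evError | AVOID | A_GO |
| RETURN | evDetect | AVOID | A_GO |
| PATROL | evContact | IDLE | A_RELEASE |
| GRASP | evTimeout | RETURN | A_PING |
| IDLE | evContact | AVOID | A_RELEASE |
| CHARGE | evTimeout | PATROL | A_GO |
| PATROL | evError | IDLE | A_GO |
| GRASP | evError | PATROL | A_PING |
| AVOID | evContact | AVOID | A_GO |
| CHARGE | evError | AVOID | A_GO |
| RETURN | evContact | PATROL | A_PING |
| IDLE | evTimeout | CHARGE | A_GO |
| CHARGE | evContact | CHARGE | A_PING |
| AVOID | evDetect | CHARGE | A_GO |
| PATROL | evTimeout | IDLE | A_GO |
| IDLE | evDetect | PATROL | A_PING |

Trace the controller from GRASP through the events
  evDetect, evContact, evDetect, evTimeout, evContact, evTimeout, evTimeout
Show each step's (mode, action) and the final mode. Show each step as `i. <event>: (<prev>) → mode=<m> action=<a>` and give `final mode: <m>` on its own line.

1. evDetect: (GRASP) → mode=RETURN action=A_GO
2. evContact: (RETURN) → mode=PATROL action=A_PING
3. evDetect: (PATROL) → mode=AVOID action=A_RELEASE
4. evTimeout: (AVOID) → mode=IDLE action=A_GO
5. evContact: (IDLE) → mode=AVOID action=A_RELEASE
6. evTimeout: (AVOID) → mode=IDLE action=A_GO
7. evTimeout: (IDLE) → mode=CHARGE action=A_GO

final mode: CHARGE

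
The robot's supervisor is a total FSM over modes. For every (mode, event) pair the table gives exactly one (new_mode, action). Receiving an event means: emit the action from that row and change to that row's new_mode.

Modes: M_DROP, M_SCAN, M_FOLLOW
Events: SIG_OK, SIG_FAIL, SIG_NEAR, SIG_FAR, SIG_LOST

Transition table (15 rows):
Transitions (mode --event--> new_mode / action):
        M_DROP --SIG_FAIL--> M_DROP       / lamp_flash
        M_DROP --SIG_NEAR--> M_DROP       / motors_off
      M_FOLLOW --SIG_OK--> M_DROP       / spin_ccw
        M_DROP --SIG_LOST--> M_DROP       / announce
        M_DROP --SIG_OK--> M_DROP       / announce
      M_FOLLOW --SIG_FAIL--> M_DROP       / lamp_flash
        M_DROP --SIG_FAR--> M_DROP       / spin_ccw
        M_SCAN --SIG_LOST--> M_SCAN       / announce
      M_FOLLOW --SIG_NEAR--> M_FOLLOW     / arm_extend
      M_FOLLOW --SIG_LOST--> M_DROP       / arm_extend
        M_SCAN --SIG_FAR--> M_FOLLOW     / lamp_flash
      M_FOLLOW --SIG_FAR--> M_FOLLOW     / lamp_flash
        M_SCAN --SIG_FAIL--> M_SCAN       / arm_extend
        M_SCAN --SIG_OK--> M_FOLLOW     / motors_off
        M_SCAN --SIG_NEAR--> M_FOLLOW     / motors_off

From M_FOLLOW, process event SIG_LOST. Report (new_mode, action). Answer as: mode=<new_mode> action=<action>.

current mode = M_FOLLOW; filter table to that mode:
  (M_FOLLOW, SIG_OK) → (M_DROP, spin_ccw)
  (M_FOLLOW, SIG_FAIL) → (M_DROP, lamp_flash)
  (M_FOLLOW, SIG_NEAR) → (M_FOLLOW, arm_extend)
  (M_FOLLOW, SIG_LOST) → (M_DROP, arm_extend)  ← event matches
  (M_FOLLOW, SIG_FAR) → (M_FOLLOW, lamp_flash)
event = SIG_LOST selects (M_DROP, arm_extend)

mode=M_DROP action=arm_extend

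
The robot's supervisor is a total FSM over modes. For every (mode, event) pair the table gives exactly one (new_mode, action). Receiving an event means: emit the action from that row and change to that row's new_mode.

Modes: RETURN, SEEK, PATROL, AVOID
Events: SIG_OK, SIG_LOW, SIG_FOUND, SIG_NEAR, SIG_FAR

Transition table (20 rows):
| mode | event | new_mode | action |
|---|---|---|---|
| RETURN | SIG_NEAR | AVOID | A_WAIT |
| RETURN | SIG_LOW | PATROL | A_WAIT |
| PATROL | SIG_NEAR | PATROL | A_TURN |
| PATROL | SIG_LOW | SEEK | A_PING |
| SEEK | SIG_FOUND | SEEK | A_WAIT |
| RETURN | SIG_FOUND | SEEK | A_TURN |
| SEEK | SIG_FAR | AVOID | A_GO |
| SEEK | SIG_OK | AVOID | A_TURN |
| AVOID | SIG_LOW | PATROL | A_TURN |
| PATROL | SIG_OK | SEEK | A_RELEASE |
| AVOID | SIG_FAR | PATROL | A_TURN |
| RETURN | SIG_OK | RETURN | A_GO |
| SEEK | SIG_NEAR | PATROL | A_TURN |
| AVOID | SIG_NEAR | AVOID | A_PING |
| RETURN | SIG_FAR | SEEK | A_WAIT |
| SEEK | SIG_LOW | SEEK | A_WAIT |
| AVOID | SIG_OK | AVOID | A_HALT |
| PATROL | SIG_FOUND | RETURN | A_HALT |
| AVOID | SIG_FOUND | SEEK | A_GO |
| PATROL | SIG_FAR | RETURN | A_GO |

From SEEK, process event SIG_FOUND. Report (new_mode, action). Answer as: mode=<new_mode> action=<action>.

mode=SEEK action=A_WAIT

current mode = SEEK; filter table to that mode:
  (SEEK, SIG_FOUND) → (SEEK, A_WAIT)  ← event matches
  (SEEK, SIG_FAR) → (AVOID, A_GO)
  (SEEK, SIG_OK) → (AVOID, A_TURN)
  (SEEK, SIG_NEAR) → (PATROL, A_TURN)
  (SEEK, SIG_LOW) → (SEEK, A_WAIT)
event = SIG_FOUND selects (SEEK, A_WAIT)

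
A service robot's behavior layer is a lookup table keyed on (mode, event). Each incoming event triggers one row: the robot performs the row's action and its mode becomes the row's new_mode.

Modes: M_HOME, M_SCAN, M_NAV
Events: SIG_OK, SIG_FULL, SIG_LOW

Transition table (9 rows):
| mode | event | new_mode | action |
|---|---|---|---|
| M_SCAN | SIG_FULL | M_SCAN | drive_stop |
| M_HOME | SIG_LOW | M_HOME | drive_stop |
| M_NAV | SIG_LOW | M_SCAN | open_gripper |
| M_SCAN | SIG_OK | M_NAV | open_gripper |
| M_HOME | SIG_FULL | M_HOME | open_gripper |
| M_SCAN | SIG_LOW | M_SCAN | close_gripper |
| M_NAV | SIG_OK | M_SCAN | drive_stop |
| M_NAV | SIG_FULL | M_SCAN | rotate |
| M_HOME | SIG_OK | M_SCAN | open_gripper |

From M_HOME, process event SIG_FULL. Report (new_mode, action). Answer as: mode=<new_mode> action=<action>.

current mode = M_HOME; filter table to that mode:
  (M_HOME, SIG_LOW) → (M_HOME, drive_stop)
  (M_HOME, SIG_FULL) → (M_HOME, open_gripper)  ← event matches
  (M_HOME, SIG_OK) → (M_SCAN, open_gripper)
event = SIG_FULL selects (M_HOME, open_gripper)

mode=M_HOME action=open_gripper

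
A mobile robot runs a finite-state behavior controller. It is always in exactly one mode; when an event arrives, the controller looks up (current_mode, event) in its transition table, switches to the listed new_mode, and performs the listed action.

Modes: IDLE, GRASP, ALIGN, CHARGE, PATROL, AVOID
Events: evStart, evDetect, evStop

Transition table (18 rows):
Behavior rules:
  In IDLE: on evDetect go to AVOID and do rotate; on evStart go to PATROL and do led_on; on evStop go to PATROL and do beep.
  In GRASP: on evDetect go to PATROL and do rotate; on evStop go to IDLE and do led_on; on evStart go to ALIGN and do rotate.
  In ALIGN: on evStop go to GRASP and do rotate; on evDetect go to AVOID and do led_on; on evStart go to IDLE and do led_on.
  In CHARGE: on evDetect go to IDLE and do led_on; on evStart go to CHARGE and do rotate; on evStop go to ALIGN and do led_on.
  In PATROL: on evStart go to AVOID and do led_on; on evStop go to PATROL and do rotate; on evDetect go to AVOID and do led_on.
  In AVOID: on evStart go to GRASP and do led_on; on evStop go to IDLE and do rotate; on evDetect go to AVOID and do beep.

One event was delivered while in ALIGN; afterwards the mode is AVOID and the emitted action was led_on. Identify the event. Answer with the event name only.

try evStart: (ALIGN, evStart) → (IDLE, led_on)
try evDetect: (ALIGN, evDetect) → (AVOID, led_on)  ← matches
try evStop: (ALIGN, evStop) → (GRASP, rotate)

evDetect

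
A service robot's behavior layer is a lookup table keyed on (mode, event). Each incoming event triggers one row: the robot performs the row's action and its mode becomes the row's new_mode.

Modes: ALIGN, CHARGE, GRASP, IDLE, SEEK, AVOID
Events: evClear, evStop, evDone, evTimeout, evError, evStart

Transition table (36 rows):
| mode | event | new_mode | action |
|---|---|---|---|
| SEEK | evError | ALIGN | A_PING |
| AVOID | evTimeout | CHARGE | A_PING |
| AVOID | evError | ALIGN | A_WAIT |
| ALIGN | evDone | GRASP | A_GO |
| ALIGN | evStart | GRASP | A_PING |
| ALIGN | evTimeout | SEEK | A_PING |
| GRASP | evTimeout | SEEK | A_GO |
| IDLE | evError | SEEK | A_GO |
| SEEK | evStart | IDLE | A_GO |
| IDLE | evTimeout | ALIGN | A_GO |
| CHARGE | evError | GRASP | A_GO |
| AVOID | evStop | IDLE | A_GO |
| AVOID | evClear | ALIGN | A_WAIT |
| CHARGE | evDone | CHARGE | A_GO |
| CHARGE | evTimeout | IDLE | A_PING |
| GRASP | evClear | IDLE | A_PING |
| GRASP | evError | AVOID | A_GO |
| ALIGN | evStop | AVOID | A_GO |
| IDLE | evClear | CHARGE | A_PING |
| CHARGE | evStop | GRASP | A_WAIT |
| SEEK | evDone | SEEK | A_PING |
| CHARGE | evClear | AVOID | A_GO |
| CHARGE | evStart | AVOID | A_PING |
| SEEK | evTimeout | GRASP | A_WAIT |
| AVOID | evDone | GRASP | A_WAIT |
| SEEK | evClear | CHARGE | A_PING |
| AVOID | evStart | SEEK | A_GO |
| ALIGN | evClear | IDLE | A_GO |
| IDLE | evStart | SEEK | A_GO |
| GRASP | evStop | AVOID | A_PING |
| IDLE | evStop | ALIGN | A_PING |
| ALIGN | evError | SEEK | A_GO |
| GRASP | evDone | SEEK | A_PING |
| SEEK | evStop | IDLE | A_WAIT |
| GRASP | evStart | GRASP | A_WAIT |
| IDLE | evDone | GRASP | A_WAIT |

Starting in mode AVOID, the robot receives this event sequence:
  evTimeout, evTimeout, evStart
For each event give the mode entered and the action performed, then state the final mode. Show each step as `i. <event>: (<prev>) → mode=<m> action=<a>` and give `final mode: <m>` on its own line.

1. evTimeout: (AVOID) → mode=CHARGE action=A_PING
2. evTimeout: (CHARGE) → mode=IDLE action=A_PING
3. evStart: (IDLE) → mode=SEEK action=A_GO

final mode: SEEK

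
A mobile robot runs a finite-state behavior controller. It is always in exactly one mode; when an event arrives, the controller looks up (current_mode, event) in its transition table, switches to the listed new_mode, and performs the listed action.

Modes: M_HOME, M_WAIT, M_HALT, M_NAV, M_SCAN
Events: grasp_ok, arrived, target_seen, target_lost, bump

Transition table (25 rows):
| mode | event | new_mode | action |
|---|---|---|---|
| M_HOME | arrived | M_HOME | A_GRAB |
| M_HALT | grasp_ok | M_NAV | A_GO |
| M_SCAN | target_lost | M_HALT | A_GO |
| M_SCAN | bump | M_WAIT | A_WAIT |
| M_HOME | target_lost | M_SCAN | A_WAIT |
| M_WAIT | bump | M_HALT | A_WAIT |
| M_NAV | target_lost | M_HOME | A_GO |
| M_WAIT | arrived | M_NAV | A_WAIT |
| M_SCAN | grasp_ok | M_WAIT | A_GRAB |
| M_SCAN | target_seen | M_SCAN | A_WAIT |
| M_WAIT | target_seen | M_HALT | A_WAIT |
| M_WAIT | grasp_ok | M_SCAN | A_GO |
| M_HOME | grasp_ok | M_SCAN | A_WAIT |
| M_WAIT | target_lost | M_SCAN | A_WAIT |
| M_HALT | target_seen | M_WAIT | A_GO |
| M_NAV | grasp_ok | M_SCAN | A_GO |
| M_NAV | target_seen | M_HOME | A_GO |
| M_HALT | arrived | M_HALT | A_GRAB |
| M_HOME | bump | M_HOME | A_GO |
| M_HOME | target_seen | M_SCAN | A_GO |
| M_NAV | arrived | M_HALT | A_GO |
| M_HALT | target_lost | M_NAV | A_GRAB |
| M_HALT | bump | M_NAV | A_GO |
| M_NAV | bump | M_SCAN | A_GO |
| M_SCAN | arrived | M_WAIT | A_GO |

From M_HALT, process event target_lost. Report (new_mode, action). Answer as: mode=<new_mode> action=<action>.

current mode = M_HALT; filter table to that mode:
  (M_HALT, grasp_ok) → (M_NAV, A_GO)
  (M_HALT, target_seen) → (M_WAIT, A_GO)
  (M_HALT, arrived) → (M_HALT, A_GRAB)
  (M_HALT, target_lost) → (M_NAV, A_GRAB)  ← event matches
  (M_HALT, bump) → (M_NAV, A_GO)
event = target_lost selects (M_NAV, A_GRAB)

mode=M_NAV action=A_GRAB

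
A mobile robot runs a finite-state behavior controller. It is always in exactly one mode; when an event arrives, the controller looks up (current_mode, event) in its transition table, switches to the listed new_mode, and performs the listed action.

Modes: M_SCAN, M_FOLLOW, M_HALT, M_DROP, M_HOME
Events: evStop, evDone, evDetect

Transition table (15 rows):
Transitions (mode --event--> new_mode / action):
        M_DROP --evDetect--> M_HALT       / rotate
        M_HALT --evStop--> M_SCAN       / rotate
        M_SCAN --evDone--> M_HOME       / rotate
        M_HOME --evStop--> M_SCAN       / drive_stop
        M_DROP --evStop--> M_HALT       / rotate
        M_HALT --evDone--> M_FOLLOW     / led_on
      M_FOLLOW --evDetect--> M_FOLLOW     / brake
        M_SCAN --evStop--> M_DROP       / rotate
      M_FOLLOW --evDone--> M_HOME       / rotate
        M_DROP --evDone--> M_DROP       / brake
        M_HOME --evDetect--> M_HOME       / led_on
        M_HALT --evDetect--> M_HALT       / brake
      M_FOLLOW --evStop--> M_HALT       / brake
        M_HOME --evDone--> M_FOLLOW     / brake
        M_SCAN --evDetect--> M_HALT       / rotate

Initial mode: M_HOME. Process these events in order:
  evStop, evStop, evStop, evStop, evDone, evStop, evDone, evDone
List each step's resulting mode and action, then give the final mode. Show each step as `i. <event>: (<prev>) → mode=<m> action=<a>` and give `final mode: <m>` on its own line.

final mode: M_FOLLOW

1. evStop: (M_HOME) → mode=M_SCAN action=drive_stop
2. evStop: (M_SCAN) → mode=M_DROP action=rotate
3. evStop: (M_DROP) → mode=M_HALT action=rotate
4. evStop: (M_HALT) → mode=M_SCAN action=rotate
5. evDone: (M_SCAN) → mode=M_HOME action=rotate
6. evStop: (M_HOME) → mode=M_SCAN action=drive_stop
7. evDone: (M_SCAN) → mode=M_HOME action=rotate
8. evDone: (M_HOME) → mode=M_FOLLOW action=brake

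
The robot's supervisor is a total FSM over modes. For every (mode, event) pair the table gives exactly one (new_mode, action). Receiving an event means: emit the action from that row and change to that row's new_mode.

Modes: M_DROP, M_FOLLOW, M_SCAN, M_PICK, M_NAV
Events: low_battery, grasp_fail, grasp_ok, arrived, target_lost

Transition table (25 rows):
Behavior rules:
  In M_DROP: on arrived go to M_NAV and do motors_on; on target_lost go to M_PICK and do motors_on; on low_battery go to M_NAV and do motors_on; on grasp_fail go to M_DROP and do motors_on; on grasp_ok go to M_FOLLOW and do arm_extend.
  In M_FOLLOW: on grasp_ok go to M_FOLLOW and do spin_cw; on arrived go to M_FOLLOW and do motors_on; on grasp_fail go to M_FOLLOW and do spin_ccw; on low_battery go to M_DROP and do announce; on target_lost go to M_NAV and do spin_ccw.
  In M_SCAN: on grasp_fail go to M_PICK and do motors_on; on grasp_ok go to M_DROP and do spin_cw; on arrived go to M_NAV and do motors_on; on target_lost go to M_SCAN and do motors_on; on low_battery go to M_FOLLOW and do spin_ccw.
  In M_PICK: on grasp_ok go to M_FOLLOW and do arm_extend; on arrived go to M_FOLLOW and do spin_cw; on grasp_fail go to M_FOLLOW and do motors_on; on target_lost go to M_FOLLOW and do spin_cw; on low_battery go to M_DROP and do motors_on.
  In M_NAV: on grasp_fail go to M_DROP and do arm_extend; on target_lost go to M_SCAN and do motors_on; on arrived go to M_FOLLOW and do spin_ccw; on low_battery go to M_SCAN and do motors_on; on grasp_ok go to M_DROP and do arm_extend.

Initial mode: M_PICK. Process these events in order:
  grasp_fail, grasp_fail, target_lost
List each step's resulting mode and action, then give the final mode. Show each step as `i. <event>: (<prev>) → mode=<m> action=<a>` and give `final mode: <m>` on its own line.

final mode: M_NAV

1. grasp_fail: (M_PICK) → mode=M_FOLLOW action=motors_on
2. grasp_fail: (M_FOLLOW) → mode=M_FOLLOW action=spin_ccw
3. target_lost: (M_FOLLOW) → mode=M_NAV action=spin_ccw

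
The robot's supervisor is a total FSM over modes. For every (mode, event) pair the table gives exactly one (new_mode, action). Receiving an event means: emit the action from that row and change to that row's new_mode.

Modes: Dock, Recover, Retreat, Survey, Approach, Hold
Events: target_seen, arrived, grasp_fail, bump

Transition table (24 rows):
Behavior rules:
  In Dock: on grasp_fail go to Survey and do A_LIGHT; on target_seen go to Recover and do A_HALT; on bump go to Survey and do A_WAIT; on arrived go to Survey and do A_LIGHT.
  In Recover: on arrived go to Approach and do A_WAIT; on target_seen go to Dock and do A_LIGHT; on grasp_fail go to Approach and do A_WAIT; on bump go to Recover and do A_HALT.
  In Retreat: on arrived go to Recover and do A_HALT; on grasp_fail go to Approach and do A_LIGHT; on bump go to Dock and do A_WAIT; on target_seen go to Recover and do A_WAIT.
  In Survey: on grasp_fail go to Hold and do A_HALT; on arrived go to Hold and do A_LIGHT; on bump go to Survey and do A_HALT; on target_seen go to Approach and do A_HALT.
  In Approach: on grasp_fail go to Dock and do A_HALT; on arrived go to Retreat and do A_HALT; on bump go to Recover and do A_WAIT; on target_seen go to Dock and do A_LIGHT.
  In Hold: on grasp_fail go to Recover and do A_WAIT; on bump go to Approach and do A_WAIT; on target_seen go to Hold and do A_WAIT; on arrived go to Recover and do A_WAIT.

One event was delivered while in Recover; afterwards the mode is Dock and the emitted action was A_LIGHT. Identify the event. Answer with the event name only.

target_seen

try target_seen: (Recover, target_seen) → (Dock, A_LIGHT)  ← matches
try arrived: (Recover, arrived) → (Approach, A_WAIT)
try grasp_fail: (Recover, grasp_fail) → (Approach, A_WAIT)
try bump: (Recover, bump) → (Recover, A_HALT)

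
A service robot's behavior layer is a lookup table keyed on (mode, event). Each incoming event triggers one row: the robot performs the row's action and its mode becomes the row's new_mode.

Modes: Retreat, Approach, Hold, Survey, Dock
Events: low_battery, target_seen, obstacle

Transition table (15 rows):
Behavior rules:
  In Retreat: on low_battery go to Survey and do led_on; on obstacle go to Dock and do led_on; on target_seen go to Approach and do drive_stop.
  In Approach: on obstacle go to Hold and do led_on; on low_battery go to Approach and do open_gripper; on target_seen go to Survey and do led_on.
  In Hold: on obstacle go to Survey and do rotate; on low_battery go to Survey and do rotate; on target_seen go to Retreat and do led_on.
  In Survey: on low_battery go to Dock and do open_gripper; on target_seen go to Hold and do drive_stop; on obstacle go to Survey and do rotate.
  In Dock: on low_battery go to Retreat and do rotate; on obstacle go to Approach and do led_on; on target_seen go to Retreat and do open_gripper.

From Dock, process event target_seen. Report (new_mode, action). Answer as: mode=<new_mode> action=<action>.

mode=Retreat action=open_gripper

current mode = Dock; filter table to that mode:
  (Dock, low_battery) → (Retreat, rotate)
  (Dock, obstacle) → (Approach, led_on)
  (Dock, target_seen) → (Retreat, open_gripper)  ← event matches
event = target_seen selects (Retreat, open_gripper)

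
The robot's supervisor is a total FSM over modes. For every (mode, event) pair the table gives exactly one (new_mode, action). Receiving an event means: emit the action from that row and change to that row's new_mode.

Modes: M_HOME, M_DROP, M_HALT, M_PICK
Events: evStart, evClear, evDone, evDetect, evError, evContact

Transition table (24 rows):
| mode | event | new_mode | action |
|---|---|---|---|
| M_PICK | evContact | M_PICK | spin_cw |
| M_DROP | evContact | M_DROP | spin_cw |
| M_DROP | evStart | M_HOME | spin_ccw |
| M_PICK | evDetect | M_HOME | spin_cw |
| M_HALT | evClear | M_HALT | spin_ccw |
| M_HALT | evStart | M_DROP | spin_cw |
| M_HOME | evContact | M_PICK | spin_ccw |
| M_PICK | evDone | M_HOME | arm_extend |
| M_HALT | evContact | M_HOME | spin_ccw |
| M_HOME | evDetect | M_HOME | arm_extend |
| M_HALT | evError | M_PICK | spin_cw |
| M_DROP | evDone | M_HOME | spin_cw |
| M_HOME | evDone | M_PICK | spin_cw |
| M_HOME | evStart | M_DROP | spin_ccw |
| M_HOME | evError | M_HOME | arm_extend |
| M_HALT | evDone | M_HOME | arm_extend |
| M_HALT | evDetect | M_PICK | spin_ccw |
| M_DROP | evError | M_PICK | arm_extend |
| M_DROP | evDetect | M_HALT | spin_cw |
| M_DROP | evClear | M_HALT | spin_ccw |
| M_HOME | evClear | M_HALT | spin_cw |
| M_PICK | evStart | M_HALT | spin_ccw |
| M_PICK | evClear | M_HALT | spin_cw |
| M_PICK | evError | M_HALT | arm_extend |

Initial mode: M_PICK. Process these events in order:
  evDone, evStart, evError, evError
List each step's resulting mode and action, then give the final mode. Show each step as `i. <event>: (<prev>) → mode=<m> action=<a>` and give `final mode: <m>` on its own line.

final mode: M_HALT

1. evDone: (M_PICK) → mode=M_HOME action=arm_extend
2. evStart: (M_HOME) → mode=M_DROP action=spin_ccw
3. evError: (M_DROP) → mode=M_PICK action=arm_extend
4. evError: (M_PICK) → mode=M_HALT action=arm_extend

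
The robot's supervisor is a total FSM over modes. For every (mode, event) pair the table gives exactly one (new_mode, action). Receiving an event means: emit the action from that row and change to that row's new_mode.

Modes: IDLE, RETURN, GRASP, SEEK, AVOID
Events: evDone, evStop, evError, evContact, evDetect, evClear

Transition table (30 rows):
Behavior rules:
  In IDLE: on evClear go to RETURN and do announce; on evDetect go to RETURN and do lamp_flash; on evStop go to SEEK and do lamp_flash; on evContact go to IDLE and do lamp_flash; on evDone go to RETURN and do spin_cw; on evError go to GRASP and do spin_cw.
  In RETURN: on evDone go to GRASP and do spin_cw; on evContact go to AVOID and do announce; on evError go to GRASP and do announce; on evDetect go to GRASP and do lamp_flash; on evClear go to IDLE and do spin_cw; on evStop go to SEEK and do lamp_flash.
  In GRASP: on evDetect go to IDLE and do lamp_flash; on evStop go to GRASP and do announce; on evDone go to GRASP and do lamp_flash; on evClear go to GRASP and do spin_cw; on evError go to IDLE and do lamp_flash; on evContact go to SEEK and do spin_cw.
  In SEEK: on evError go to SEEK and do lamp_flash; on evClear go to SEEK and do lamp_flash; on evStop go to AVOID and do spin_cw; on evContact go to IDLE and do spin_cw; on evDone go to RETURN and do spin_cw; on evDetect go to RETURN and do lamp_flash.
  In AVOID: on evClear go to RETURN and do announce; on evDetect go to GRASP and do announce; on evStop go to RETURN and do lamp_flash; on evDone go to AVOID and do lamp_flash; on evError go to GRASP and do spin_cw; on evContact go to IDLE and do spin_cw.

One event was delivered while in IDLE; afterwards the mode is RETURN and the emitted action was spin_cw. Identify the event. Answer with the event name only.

try evDone: (IDLE, evDone) → (RETURN, spin_cw)  ← matches
try evStop: (IDLE, evStop) → (SEEK, lamp_flash)
try evError: (IDLE, evError) → (GRASP, spin_cw)
try evContact: (IDLE, evContact) → (IDLE, lamp_flash)
try evDetect: (IDLE, evDetect) → (RETURN, lamp_flash)
try evClear: (IDLE, evClear) → (RETURN, announce)

evDone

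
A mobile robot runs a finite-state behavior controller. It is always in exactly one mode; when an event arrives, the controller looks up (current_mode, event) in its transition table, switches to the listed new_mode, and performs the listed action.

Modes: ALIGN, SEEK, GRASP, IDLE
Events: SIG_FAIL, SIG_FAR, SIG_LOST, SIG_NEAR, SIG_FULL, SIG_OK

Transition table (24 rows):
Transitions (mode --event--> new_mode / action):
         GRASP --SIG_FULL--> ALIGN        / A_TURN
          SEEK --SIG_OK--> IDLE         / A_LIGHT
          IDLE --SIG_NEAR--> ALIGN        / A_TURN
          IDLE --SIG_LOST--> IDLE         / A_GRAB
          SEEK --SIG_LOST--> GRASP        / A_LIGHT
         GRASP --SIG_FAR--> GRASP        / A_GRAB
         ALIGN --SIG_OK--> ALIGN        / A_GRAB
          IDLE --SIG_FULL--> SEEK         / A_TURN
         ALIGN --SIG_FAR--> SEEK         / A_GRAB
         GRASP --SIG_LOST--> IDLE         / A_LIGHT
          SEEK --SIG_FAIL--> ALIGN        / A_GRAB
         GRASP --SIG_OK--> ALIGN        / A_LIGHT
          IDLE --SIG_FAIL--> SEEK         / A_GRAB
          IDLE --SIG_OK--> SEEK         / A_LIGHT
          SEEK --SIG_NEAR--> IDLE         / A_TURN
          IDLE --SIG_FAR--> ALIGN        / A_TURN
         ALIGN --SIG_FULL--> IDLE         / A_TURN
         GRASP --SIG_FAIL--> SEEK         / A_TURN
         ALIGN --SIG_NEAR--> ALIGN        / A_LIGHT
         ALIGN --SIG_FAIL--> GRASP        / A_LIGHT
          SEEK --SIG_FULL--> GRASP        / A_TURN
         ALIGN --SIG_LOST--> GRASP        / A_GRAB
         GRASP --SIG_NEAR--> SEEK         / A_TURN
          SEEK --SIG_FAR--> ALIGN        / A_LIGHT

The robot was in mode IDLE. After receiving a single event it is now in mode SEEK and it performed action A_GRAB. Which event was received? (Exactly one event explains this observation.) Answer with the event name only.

try SIG_FAIL: (IDLE, SIG_FAIL) → (SEEK, A_GRAB)  ← matches
try SIG_FAR: (IDLE, SIG_FAR) → (ALIGN, A_TURN)
try SIG_LOST: (IDLE, SIG_LOST) → (IDLE, A_GRAB)
try SIG_NEAR: (IDLE, SIG_NEAR) → (ALIGN, A_TURN)
try SIG_FULL: (IDLE, SIG_FULL) → (SEEK, A_TURN)
try SIG_OK: (IDLE, SIG_OK) → (SEEK, A_LIGHT)

SIG_FAIL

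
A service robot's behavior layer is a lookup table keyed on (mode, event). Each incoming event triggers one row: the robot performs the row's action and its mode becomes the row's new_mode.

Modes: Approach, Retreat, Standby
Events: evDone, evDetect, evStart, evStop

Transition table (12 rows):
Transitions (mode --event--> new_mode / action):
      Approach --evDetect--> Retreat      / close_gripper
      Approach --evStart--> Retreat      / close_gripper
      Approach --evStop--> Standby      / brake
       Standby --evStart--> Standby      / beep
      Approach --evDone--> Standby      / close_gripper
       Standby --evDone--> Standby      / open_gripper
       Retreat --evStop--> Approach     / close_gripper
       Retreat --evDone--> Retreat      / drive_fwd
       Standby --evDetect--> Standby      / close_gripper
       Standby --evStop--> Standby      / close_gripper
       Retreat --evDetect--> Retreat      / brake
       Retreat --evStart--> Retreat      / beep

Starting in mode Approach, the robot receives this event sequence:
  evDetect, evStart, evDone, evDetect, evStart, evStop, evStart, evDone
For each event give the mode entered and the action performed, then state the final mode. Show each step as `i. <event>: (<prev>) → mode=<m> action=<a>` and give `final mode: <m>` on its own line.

1. evDetect: (Approach) → mode=Retreat action=close_gripper
2. evStart: (Retreat) → mode=Retreat action=beep
3. evDone: (Retreat) → mode=Retreat action=drive_fwd
4. evDetect: (Retreat) → mode=Retreat action=brake
5. evStart: (Retreat) → mode=Retreat action=beep
6. evStop: (Retreat) → mode=Approach action=close_gripper
7. evStart: (Approach) → mode=Retreat action=close_gripper
8. evDone: (Retreat) → mode=Retreat action=drive_fwd

final mode: Retreat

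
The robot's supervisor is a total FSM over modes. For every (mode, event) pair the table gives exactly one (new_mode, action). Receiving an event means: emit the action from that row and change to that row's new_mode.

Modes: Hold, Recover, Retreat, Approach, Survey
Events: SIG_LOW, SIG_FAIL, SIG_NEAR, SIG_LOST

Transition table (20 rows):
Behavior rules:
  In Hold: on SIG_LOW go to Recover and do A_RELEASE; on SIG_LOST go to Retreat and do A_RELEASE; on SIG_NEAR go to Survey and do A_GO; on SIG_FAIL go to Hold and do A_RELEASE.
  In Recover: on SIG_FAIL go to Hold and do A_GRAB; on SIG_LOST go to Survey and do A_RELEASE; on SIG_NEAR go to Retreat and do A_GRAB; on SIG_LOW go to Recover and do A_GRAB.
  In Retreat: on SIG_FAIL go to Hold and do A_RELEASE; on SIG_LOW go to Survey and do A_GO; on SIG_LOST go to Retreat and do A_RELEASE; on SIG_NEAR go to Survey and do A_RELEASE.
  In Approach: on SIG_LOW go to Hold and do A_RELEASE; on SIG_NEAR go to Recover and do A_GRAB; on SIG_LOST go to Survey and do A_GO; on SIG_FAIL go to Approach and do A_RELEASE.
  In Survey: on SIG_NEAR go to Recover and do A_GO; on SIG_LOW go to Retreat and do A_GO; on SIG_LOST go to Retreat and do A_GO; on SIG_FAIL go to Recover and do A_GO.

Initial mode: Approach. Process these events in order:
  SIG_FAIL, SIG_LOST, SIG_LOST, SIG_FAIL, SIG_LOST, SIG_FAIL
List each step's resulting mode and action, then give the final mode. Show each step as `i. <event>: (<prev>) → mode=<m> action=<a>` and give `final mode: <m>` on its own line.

1. SIG_FAIL: (Approach) → mode=Approach action=A_RELEASE
2. SIG_LOST: (Approach) → mode=Survey action=A_GO
3. SIG_LOST: (Survey) → mode=Retreat action=A_GO
4. SIG_FAIL: (Retreat) → mode=Hold action=A_RELEASE
5. SIG_LOST: (Hold) → mode=Retreat action=A_RELEASE
6. SIG_FAIL: (Retreat) → mode=Hold action=A_RELEASE

final mode: Hold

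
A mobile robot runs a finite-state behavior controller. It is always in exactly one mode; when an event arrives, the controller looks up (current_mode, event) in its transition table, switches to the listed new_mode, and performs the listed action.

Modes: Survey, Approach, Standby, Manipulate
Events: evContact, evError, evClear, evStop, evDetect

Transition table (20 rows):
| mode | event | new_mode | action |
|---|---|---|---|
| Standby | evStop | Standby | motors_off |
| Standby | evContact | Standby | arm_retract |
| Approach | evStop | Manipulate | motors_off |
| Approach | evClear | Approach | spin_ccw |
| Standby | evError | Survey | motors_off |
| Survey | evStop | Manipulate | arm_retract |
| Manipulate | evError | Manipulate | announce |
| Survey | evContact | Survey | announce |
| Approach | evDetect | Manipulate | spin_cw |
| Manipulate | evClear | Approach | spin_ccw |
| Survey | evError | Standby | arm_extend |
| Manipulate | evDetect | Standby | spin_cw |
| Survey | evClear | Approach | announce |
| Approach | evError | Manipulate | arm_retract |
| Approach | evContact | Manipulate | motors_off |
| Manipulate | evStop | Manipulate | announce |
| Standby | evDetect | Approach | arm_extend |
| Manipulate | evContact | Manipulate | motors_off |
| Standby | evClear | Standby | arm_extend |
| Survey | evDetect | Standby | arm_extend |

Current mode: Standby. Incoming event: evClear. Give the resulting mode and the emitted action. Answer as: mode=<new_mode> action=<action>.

current mode = Standby; filter table to that mode:
  (Standby, evStop) → (Standby, motors_off)
  (Standby, evContact) → (Standby, arm_retract)
  (Standby, evError) → (Survey, motors_off)
  (Standby, evDetect) → (Approach, arm_extend)
  (Standby, evClear) → (Standby, arm_extend)  ← event matches
event = evClear selects (Standby, arm_extend)

mode=Standby action=arm_extend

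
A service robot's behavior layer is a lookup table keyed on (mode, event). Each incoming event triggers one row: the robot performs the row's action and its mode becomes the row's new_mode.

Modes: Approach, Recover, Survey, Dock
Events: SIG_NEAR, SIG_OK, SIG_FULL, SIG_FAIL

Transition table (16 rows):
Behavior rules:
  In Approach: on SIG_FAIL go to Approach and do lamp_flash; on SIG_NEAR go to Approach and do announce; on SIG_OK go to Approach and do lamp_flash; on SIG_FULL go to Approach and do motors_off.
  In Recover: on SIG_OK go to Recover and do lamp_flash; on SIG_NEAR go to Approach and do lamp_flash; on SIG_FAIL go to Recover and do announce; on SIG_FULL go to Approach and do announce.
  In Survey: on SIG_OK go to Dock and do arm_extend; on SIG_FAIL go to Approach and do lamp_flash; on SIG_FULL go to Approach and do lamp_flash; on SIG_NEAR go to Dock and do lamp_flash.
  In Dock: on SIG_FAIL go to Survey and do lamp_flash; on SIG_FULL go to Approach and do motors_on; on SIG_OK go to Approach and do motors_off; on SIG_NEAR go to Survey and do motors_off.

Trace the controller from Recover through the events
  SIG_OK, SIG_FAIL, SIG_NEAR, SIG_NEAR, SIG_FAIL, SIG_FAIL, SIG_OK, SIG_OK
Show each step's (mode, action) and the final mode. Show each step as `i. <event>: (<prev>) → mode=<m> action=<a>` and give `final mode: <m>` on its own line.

1. SIG_OK: (Recover) → mode=Recover action=lamp_flash
2. SIG_FAIL: (Recover) → mode=Recover action=announce
3. SIG_NEAR: (Recover) → mode=Approach action=lamp_flash
4. SIG_NEAR: (Approach) → mode=Approach action=announce
5. SIG_FAIL: (Approach) → mode=Approach action=lamp_flash
6. SIG_FAIL: (Approach) → mode=Approach action=lamp_flash
7. SIG_OK: (Approach) → mode=Approach action=lamp_flash
8. SIG_OK: (Approach) → mode=Approach action=lamp_flash

final mode: Approach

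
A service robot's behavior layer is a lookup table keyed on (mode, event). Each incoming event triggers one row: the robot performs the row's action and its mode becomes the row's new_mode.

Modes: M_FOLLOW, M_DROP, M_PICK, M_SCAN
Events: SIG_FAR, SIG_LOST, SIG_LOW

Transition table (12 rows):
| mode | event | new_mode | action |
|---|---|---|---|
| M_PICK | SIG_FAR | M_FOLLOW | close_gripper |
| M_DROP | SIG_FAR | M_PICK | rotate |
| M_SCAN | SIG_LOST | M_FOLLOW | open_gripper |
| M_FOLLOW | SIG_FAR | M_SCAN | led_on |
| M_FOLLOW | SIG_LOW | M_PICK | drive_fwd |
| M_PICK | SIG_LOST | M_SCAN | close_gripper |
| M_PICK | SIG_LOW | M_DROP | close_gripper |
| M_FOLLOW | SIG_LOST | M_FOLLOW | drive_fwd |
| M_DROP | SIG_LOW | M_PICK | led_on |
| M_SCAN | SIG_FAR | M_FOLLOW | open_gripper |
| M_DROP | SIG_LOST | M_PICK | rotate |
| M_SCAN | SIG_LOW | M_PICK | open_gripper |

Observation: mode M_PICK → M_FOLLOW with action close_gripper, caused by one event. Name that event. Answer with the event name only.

SIG_FAR

try SIG_FAR: (M_PICK, SIG_FAR) → (M_FOLLOW, close_gripper)  ← matches
try SIG_LOST: (M_PICK, SIG_LOST) → (M_SCAN, close_gripper)
try SIG_LOW: (M_PICK, SIG_LOW) → (M_DROP, close_gripper)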